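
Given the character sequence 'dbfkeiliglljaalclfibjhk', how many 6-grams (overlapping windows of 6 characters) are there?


String 'dbfkeiliglljaalclfibjhk' has length L = 23.
Number of overlapping n-grams = L - n + 1
Substituting: 23 - 6 + 1 = 18

18


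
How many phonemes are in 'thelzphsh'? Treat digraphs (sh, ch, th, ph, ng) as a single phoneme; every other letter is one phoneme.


Parsing 'thelzphsh' greedily, digraphs first:
  'th' -> digraph (1 consonant phoneme) (phonemes so far: 1)
  'e' -> vowel phoneme (phonemes so far: 2)
  'l' -> consonant phoneme (phonemes so far: 3)
  'z' -> consonant phoneme (phonemes so far: 4)
  'ph' -> digraph (1 consonant phoneme) (phonemes so far: 5)
  'sh' -> digraph (1 consonant phoneme) (phonemes so far: 6)
Total phonemes: 6

6


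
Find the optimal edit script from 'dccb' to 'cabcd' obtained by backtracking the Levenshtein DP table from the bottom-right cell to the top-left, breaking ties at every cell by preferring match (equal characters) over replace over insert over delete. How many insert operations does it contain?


Edit distance = 4. Backtracking from cell (4, 5) with preference match > replace > insert > delete,
then listing the resulting alignment 'dccb' -> 'cabcd' left to right:
  Step 1: insert 'c' [insertion #1]
  Step 2: replace d->a
  Step 3: replace c->b
  Step 4: keep 'c'
  Step 5: replace b->d
Total insertions: 1

1


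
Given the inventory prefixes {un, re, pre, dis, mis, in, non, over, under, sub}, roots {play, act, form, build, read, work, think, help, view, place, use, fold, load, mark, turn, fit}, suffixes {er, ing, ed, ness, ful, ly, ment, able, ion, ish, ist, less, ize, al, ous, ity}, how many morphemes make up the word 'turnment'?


Segmenting 'turnment' against the inventory:
  'turn' -> root (morpheme 1)
  'ment' -> suffix (morpheme 2)
Total morphemes: 2

2


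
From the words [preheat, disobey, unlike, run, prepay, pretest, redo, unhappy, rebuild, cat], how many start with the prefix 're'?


Checking each word for prefix 're':
  'preheat' -> no (count: 0)
  'disobey' -> no (count: 0)
  'unlike' -> no (count: 0)
  'run' -> no (count: 0)
  'prepay' -> no (count: 0)
  'pretest' -> no (count: 0)
  'redo' -> YES, starts with 're' (count: 1)
  'unhappy' -> no (count: 1)
  'rebuild' -> YES, starts with 're' (count: 2)
  'cat' -> no (count: 2)
Total with prefix 're': 2

2


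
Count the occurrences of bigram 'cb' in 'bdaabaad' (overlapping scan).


Scanning 'bdaabaad' for bigram 'cb':
  Position 0: 'bd' -> no
  Position 1: 'da' -> no
  Position 2: 'aa' -> no
  Position 3: 'ab' -> no
  Position 4: 'ba' -> no
  Position 5: 'aa' -> no
  Position 6: 'ad' -> no
Total matches: 0

0


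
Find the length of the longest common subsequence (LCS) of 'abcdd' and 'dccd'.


DP table for LCS of 'abcdd' and 'dccd':
       d  c  c  d
    0  0  0  0  0
  a 0  0  0  0  0
  b 0  0  0  0  0
  c 0  0  1  1  1
  d 0  1  1  1  2
  d 0  1  1  1  2
LCS: 'cd'
LCS length = 2

2


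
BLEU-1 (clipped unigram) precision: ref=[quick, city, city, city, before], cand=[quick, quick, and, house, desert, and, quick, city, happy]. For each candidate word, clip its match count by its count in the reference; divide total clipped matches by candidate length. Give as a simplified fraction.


Reference word counts: {'before': 1, 'city': 3, 'quick': 1}
Checking each candidate word (with clipping):
  'quick' -> in reference (ref count 1, used 1/1) -> match (matches: 1)
  'quick' -> ref count 1 already used up (1/1) -> clipped, no match (matches: 1)
  'and' -> not in reference -> no match (matches: 1)
  'house' -> not in reference -> no match (matches: 1)
  'desert' -> not in reference -> no match (matches: 1)
  'and' -> not in reference -> no match (matches: 1)
  'quick' -> ref count 1 already used up (1/1) -> clipped, no match (matches: 1)
  'city' -> in reference (ref count 3, used 1/3) -> match (matches: 2)
  'happy' -> not in reference -> no match (matches: 2)
Clipped matches: 2, Candidate length: 9
Precision = 2/9

2/9


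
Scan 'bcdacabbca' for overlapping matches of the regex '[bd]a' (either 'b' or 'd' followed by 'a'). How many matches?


Pattern: [bd]a means either 'b' or 'd' followed by 'a'.
Scanning 'bcdacabbca' position-by-position:
  Pos 0: window 'bc' -> no
  Pos 1: window 'cd' -> no
  Pos 2: window 'da' -> MATCH
  Pos 3: window 'ac' -> no
  Pos 4: window 'ca' -> no
  Pos 5: window 'ab' -> no
  Pos 6: window 'bb' -> no
  Pos 7: window 'bc' -> no
  Pos 8: window 'ca' -> no
  Pos 9: window 'a' -> no
Total matches: 1

1


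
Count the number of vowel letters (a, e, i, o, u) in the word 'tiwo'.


Scanning each character of 'tiwo':
  Position 1: 't' -> consonant (running count: 0)
  Position 2: 'i' -> vowel (running count: 1)
  Position 3: 'w' -> consonant (running count: 1)
  Position 4: 'o' -> vowel (running count: 2)
Total vowels: 2

2


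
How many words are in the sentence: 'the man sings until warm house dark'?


Counting words by splitting on spaces:
  Word 1: 'the'
  Word 2: 'man'
  Word 3: 'sings'
  Word 4: 'until'
  Word 5: 'warm'
  Word 6: 'house'
  Word 7: 'dark'
Total words: 7

7


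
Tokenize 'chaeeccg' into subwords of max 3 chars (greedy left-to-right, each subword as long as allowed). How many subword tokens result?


'chaeeccg' has 8 characters.
Chunking with max size 3:
  Chunk 1: 'cha' (positions 0-2)
  Chunk 2: 'eec' (positions 3-5)
  Chunk 3: 'cg' (positions 6-7)
Total chunks: ceil(8 / 3) = 3

3


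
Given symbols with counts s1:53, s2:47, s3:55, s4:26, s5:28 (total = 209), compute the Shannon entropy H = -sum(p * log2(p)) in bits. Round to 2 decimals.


Computing entropy H = -sum(p_i * log2(p_i)):
  s1: p = 53/209 = 0.2536, -p*log2(p) = 0.5020
  s2: p = 47/209 = 0.2249, -p*log2(p) = 0.4841
  s3: p = 55/209 = 0.2632, -p*log2(p) = 0.5068
  s4: p = 26/209 = 0.1244, -p*log2(p) = 0.3741
  s5: p = 28/209 = 0.1340, -p*log2(p) = 0.3885
H = sum of terms = 2.2555
Rounded to 2 decimals: 2.26

2.26


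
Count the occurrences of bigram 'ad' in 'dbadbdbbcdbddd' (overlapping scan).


Scanning 'dbadbdbbcdbddd' for bigram 'ad':
  Position 0: 'db' -> no
  Position 1: 'ba' -> no
  Position 2: 'ad' -> MATCH
  Position 3: 'db' -> no
  Position 4: 'bd' -> no
  Position 5: 'db' -> no
  Position 6: 'bb' -> no
  Position 7: 'bc' -> no
  Position 8: 'cd' -> no
  Position 9: 'db' -> no
  Position 10: 'bd' -> no
  Position 11: 'dd' -> no
  Position 12: 'dd' -> no
Total matches: 1

1


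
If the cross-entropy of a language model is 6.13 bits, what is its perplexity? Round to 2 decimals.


Perplexity formula: PP = 2^H
H = 6.13
PP = 2^6.13
Decompose: 2^6.13 = 2^6 * 2^0.13
2^6 = 64, 2^0.13 ~ 1.0942937
PP ~ 64 * 1.0942937 = 70.0347968
Rounded to 2 decimals: 70.03

70.03


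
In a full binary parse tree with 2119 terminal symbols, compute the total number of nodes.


Leaf nodes (terminals): 2119
Internal nodes = n - 1 = 2119 - 1 = 2118
Total = leaves + internal = 2119 + 2118 = 4237

4237


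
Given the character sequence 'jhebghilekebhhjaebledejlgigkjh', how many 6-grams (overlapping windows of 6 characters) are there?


String 'jhebghilekebhhjaebledejlgigkjh' has length L = 30.
Number of overlapping n-grams = L - n + 1
Substituting: 30 - 6 + 1 = 25

25


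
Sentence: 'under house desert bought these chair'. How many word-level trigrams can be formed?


Word trigrams from [6] words:
  Trigram 1: (under house desert)
  Trigram 2: (house desert bought)
  Trigram 3: (desert bought these)
  Trigram 4: (bought these chair)
Total word trigrams: 6 - 2 = 4

4


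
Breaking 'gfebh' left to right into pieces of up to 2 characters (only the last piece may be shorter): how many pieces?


'gfebh' has 5 characters.
Chunking with max size 2:
  Chunk 1: 'gf' (positions 0-1)
  Chunk 2: 'eb' (positions 2-3)
  Chunk 3: 'h' (positions 4-4)
Total chunks: ceil(5 / 2) = 3

3


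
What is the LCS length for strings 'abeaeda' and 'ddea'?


DP table for LCS of 'abeaeda' and 'ddea':
       d  d  e  a
    0  0  0  0  0
  a 0  0  0  0  1
  b 0  0  0  0  1
  e 0  0  0  1  1
  a 0  0  0  1  2
  e 0  0  0  1  2
  d 0  1  1  1  2
  a 0  1  1  1  2
LCS: 'ea'
LCS length = 2

2


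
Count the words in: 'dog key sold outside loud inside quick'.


Counting words by splitting on spaces:
  Word 1: 'dog'
  Word 2: 'key'
  Word 3: 'sold'
  Word 4: 'outside'
  Word 5: 'loud'
  Word 6: 'inside'
  Word 7: 'quick'
Total words: 7

7


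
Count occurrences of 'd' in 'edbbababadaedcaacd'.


Scanning 'edbbababadaedcaacd' for 'd':
  Position 1: 'd' -> MATCH (count: 1)
  Position 9: 'd' -> MATCH (count: 2)
  Position 12: 'd' -> MATCH (count: 3)
  Position 17: 'd' -> MATCH (count: 4)
Total occurrences of 'd': 4

4


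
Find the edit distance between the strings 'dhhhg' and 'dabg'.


Building DP table for s1='dhhhg' (len 5) and s2='dabg' (len 4):
       d  a  b  g
    0  1  2  3  4
  d 1  0  1  2  3
  h 2  1  1  2  3
  h 3  2  2  2  3
  h 4  3  3  3  3
  g 5  4  4  4  3
Edit distance = dp[5][4] = 3

3


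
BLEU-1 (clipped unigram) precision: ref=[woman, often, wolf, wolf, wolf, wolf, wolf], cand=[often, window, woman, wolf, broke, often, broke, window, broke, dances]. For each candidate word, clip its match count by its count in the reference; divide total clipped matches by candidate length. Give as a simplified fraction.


Reference word counts: {'often': 1, 'wolf': 5, 'woman': 1}
Checking each candidate word (with clipping):
  'often' -> in reference (ref count 1, used 1/1) -> match (matches: 1)
  'window' -> not in reference -> no match (matches: 1)
  'woman' -> in reference (ref count 1, used 1/1) -> match (matches: 2)
  'wolf' -> in reference (ref count 5, used 1/5) -> match (matches: 3)
  'broke' -> not in reference -> no match (matches: 3)
  'often' -> ref count 1 already used up (1/1) -> clipped, no match (matches: 3)
  'broke' -> not in reference -> no match (matches: 3)
  'window' -> not in reference -> no match (matches: 3)
  'broke' -> not in reference -> no match (matches: 3)
  'dances' -> not in reference -> no match (matches: 3)
Clipped matches: 3, Candidate length: 10
Precision = 3/10

3/10


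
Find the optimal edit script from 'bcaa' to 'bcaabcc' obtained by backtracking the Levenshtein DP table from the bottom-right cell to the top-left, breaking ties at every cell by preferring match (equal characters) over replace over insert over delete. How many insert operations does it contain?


Edit distance = 3. Backtracking from cell (4, 7) with preference match > replace > insert > delete,
then listing the resulting alignment 'bcaa' -> 'bcaabcc' left to right:
  Step 1: keep 'b'
  Step 2: keep 'c'
  Step 3: keep 'a'
  Step 4: keep 'a'
  Step 5: insert 'b' [insertion #1]
  Step 6: insert 'c' [insertion #2]
  Step 7: insert 'c' [insertion #3]
Total insertions: 3

3


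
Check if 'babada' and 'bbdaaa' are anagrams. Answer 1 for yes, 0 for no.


Sort characters of 'babada': 'aaabbd'
Sort characters of 'bbdaaa': 'aaabbd'
Sorted forms match -> they ARE anagrams
Result: 1

1


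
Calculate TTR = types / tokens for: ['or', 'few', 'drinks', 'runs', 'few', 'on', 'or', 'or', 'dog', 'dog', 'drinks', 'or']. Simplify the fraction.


Tokens: 12
Unique types: ('dog', 'drinks', 'few', 'on', 'or', 'runs') = 6
TTR = 6/12
Simplify: divide both by 6 -> 1/2
TTR = 1/2

1/2


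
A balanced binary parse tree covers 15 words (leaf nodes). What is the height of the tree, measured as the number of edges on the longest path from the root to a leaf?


In a balanced binary tree with n leaves the deepest leaf is ceil(log2(n)) edges below the root.
log2(15) = 3.9069
ceil(3.9069) = 4
height (edges) = 4

4


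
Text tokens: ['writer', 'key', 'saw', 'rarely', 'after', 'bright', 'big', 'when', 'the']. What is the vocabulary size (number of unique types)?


Listing all tokens and tracking unique types:
  Token 1: 'writer' -> NEW (unique so far: 1)
  Token 2: 'key' -> NEW (unique so far: 2)
  Token 3: 'saw' -> NEW (unique so far: 3)
  Token 4: 'rarely' -> NEW (unique so far: 4)
  Token 5: 'after' -> NEW (unique so far: 5)
  Token 6: 'bright' -> NEW (unique so far: 6)
  Token 7: 'big' -> NEW (unique so far: 7)
  Token 8: 'when' -> NEW (unique so far: 8)
  Token 9: 'the' -> NEW (unique so far: 9)
Unique types: ('after', 'big', 'bright', 'key', 'rarely', 'saw', 'the', 'when', 'writer')
Vocabulary size: 9

9


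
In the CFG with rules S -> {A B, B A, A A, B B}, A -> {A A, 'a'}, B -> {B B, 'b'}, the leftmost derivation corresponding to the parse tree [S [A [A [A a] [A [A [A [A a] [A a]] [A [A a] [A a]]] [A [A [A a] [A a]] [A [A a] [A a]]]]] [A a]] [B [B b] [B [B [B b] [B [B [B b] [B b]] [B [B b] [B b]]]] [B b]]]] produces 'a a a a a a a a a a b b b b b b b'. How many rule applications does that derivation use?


Every bracketed nonterminal node [X ...] in the tree is produced by exactly one rule application.
Reading the tree off as a leftmost derivation:
  Step 1: S  =>  A B   (applied S -> A B)
  Step 2: A B  =>  A A B   (applied A -> A A)
  Step 3: A A B  =>  A A A B   (applied A -> A A)
  Step 4: A A A B  =>  a A A B   (applied A -> a)
  Step 5: a A A B  =>  a A A A B   (applied A -> A A)
  Step 6: a A A A B  =>  a A A A A B   (applied A -> A A)
  Step 7: a A A A A B  =>  a A A A A A B   (applied A -> A A)
  Step 8: a A A A A A B  =>  a a A A A A B   (applied A -> a)
  Step 9: a a A A A A B  =>  a a a A A A B   (applied A -> a)
  Step 10: a a a A A A B  =>  a a a A A A A B   (applied A -> A A)
  Step 11: a a a A A A A B  =>  a a a a A A A B   (applied A -> a)
  Step 12: a a a a A A A B  =>  a a a a a A A B   (applied A -> a)
  Step 13: a a a a a A A B  =>  a a a a a A A A B   (applied A -> A A)
  Step 14: a a a a a A A A B  =>  a a a a a A A A A B   (applied A -> A A)
  Step 15: a a a a a A A A A B  =>  a a a a a a A A A B   (applied A -> a)
  Step 16: a a a a a a A A A B  =>  a a a a a a a A A B   (applied A -> a)
  Step 17: a a a a a a a A A B  =>  a a a a a a a A A A B   (applied A -> A A)
  Step 18: a a a a a a a A A A B  =>  a a a a a a a a A A B   (applied A -> a)
  Step 19: a a a a a a a a A A B  =>  a a a a a a a a a A B   (applied A -> a)
  Step 20: a a a a a a a a a A B  =>  a a a a a a a a a a B   (applied A -> a)
  Step 21: a a a a a a a a a a B  =>  a a a a a a a a a a B B   (applied B -> B B)
  Step 22: a a a a a a a a a a B B  =>  a a a a a a a a a a b B   (applied B -> b)
  Step 23: a a a a a a a a a a b B  =>  a a a a a a a a a a b B B   (applied B -> B B)
  Step 24: a a a a a a a a a a b B B  =>  a a a a a a a a a a b B B B   (applied B -> B B)
  Step 25: a a a a a a a a a a b B B B  =>  a a a a a a a a a a b b B B   (applied B -> b)
  Step 26: a a a a a a a a a a b b B B  =>  a a a a a a a a a a b b B B B   (applied B -> B B)
  Step 27: a a a a a a a a a a b b B B B  =>  a a a a a a a a a a b b B B B B   (applied B -> B B)
  Step 28: a a a a a a a a a a b b B B B B  =>  a a a a a a a a a a b b b B B B   (applied B -> b)
  Step 29: a a a a a a a a a a b b b B B B  =>  a a a a a a a a a a b b b b B B   (applied B -> b)
  Step 30: a a a a a a a a a a b b b b B B  =>  a a a a a a a a a a b b b b B B B   (applied B -> B B)
  Step 31: a a a a a a a a a a b b b b B B B  =>  a a a a a a a a a a b b b b b B B   (applied B -> b)
  Step 32: a a a a a a a a a a b b b b b B B  =>  a a a a a a a a a a b b b b b b B   (applied B -> b)
  Step 33: a a a a a a a a a a b b b b b b B  =>  a a a a a a a a a a b b b b b b b   (applied B -> b)
Final yield: a a a a a a a a a a b b b b b b b
Total rewrite steps: 33

33


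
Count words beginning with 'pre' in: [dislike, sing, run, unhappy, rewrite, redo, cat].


Checking each word for prefix 'pre':
  'dislike' -> no (count: 0)
  'sing' -> no (count: 0)
  'run' -> no (count: 0)
  'unhappy' -> no (count: 0)
  'rewrite' -> no (count: 0)
  'redo' -> no (count: 0)
  'cat' -> no (count: 0)
Total with prefix 'pre': 0

0


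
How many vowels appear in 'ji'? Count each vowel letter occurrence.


Scanning each character of 'ji':
  Position 1: 'j' -> consonant (running count: 0)
  Position 2: 'i' -> vowel (running count: 1)
Total vowels: 1

1


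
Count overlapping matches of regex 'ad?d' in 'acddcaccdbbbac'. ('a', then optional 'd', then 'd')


Pattern: ad?d means 'a', then optional 'd', then 'd'.
Scanning 'acddcaccdbbbac' position-by-position:
  Pos 0: window 'acd' -> no
  Pos 1: window 'cdd' -> no
  Pos 2: window 'ddc' -> no
  Pos 3: window 'dca' -> no
  Pos 4: window 'cac' -> no
  Pos 5: window 'acc' -> no
  Pos 6: window 'ccd' -> no
  Pos 7: window 'cdb' -> no
  Pos 8: window 'dbb' -> no
  Pos 9: window 'bbb' -> no
  Pos 10: window 'bba' -> no
  Pos 11: window 'bac' -> no
  Pos 12: window 'ac' -> no
  Pos 13: window 'c' -> no
Total matches: 0

0


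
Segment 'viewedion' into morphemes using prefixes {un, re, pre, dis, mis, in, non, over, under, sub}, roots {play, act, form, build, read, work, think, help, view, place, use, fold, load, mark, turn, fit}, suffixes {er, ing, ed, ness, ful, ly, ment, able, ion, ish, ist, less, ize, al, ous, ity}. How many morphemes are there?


Segmenting 'viewedion' against the inventory:
  'view' -> root (morpheme 1)
  'ed' -> suffix (morpheme 2)
  'ion' -> suffix (morpheme 3)
Total morphemes: 3

3


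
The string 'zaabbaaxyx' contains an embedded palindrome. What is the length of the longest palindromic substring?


Scanning 'zaabbaaxyx' for palindromic substrings.
Substring at positions 1-6: 'aabbaa'.
Check: reverse('aabbaa') = 'aabbaa' -> palindrome confirmed.
Neighbouring characters ('z' / 'x') break symmetry, so it cannot extend further.
No longer palindromic substring exists; longest length = 6

6


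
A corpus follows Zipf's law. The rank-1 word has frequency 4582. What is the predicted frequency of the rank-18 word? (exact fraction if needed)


Zipf's law: freq(rank) = f1 / rank
f1 = 4582, rank = 18
freq = 4582 / 18
GCD(4582, 18) = 2
Simplified: 2291/9

2291/9


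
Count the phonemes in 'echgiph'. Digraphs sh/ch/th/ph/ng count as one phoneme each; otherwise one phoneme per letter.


Parsing 'echgiph' greedily, digraphs first:
  'e' -> vowel phoneme (phonemes so far: 1)
  'ch' -> digraph (1 consonant phoneme) (phonemes so far: 2)
  'g' -> consonant phoneme (phonemes so far: 3)
  'i' -> vowel phoneme (phonemes so far: 4)
  'ph' -> digraph (1 consonant phoneme) (phonemes so far: 5)
Total phonemes: 5

5


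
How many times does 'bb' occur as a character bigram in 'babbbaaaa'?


Scanning 'babbbaaaa' for bigram 'bb':
  Position 0: 'ba' -> no
  Position 1: 'ab' -> no
  Position 2: 'bb' -> MATCH
  Position 3: 'bb' -> MATCH
  Position 4: 'ba' -> no
  Position 5: 'aa' -> no
  Position 6: 'aa' -> no
  Position 7: 'aa' -> no
Total matches: 2

2


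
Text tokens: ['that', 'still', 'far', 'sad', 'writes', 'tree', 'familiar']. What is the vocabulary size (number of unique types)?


Listing all tokens and tracking unique types:
  Token 1: 'that' -> NEW (unique so far: 1)
  Token 2: 'still' -> NEW (unique so far: 2)
  Token 3: 'far' -> NEW (unique so far: 3)
  Token 4: 'sad' -> NEW (unique so far: 4)
  Token 5: 'writes' -> NEW (unique so far: 5)
  Token 6: 'tree' -> NEW (unique so far: 6)
  Token 7: 'familiar' -> NEW (unique so far: 7)
Unique types: ('familiar', 'far', 'sad', 'still', 'that', 'tree', 'writes')
Vocabulary size: 7

7


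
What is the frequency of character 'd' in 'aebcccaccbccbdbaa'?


Scanning 'aebcccaccbccbdbaa' for 'd':
  Position 13: 'd' -> MATCH (count: 1)
Total occurrences of 'd': 1

1


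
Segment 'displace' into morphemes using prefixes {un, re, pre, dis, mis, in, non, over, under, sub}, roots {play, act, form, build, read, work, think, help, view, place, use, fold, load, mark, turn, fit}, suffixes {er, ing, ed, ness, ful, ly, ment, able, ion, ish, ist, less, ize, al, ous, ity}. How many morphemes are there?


Segmenting 'displace' against the inventory:
  'dis' -> prefix (morpheme 1)
  'place' -> root (morpheme 2)
Total morphemes: 2

2


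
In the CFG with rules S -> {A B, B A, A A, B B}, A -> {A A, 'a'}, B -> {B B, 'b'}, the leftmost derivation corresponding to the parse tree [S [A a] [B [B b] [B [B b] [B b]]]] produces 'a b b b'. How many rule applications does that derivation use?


Every bracketed nonterminal node [X ...] in the tree is produced by exactly one rule application.
Reading the tree off as a leftmost derivation:
  Step 1: S  =>  A B   (applied S -> A B)
  Step 2: A B  =>  a B   (applied A -> a)
  Step 3: a B  =>  a B B   (applied B -> B B)
  Step 4: a B B  =>  a b B   (applied B -> b)
  Step 5: a b B  =>  a b B B   (applied B -> B B)
  Step 6: a b B B  =>  a b b B   (applied B -> b)
  Step 7: a b b B  =>  a b b b   (applied B -> b)
Final yield: a b b b
Total rewrite steps: 7

7


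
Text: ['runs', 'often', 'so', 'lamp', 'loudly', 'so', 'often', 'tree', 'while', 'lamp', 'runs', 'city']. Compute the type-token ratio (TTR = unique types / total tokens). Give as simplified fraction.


Tokens: 12
Unique types: ('city', 'lamp', 'loudly', 'often', 'runs', 'so', 'tree', 'while') = 8
TTR = 8/12
Simplify: divide both by 4 -> 2/3
TTR = 2/3

2/3


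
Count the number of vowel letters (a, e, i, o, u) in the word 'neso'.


Scanning each character of 'neso':
  Position 1: 'n' -> consonant (running count: 0)
  Position 2: 'e' -> vowel (running count: 1)
  Position 3: 's' -> consonant (running count: 1)
  Position 4: 'o' -> vowel (running count: 2)
Total vowels: 2

2


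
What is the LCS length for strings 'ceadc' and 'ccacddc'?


DP table for LCS of 'ceadc' and 'ccacddc':
       c  c  a  c  d  d  c
    0  0  0  0  0  0  0  0
  c 0  1  1  1  1  1  1  1
  e 0  1  1  1  1  1  1  1
  a 0  1  1  2  2  2  2  2
  d 0  1  1  2  2  3  3  3
  c 0  1  2  2  3  3  3  4
LCS: 'cadc'
LCS length = 4

4


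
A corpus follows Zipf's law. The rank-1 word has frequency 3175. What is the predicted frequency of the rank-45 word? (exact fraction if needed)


Zipf's law: freq(rank) = f1 / rank
f1 = 3175, rank = 45
freq = 3175 / 45
GCD(3175, 45) = 5
Simplified: 635/9

635/9


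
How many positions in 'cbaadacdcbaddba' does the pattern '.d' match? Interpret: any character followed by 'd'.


Pattern: .d means any character followed by 'd'.
Scanning 'cbaadacdcbaddba' position-by-position:
  Pos 0: window 'cb' -> no
  Pos 1: window 'ba' -> no
  Pos 2: window 'aa' -> no
  Pos 3: window 'ad' -> MATCH
  Pos 4: window 'da' -> no
  Pos 5: window 'ac' -> no
  Pos 6: window 'cd' -> MATCH
  Pos 7: window 'dc' -> no
  Pos 8: window 'cb' -> no
  Pos 9: window 'ba' -> no
  Pos 10: window 'ad' -> MATCH
  Pos 11: window 'dd' -> MATCH
  Pos 12: window 'db' -> no
  Pos 13: window 'ba' -> no
  Pos 14: window 'a' -> no
Total matches: 4

4


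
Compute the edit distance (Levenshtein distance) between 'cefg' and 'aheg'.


Building DP table for s1='cefg' (len 4) and s2='aheg' (len 4):
       a  h  e  g
    0  1  2  3  4
  c 1  1  2  3  4
  e 2  2  2  2  3
  f 3  3  3  3  3
  g 4  4  4  4  3
Edit distance = dp[4][4] = 3

3


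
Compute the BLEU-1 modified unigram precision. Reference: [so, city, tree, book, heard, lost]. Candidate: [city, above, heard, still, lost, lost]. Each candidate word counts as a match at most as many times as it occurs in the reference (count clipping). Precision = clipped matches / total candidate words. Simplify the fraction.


Reference word counts: {'book': 1, 'city': 1, 'heard': 1, 'lost': 1, 'so': 1, 'tree': 1}
Checking each candidate word (with clipping):
  'city' -> in reference (ref count 1, used 1/1) -> match (matches: 1)
  'above' -> not in reference -> no match (matches: 1)
  'heard' -> in reference (ref count 1, used 1/1) -> match (matches: 2)
  'still' -> not in reference -> no match (matches: 2)
  'lost' -> in reference (ref count 1, used 1/1) -> match (matches: 3)
  'lost' -> ref count 1 already used up (1/1) -> clipped, no match (matches: 3)
Clipped matches: 3, Candidate length: 6
Precision = 3/6 = 1/2

1/2


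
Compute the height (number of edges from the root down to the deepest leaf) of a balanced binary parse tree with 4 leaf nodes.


In a balanced binary tree with n leaves the deepest leaf is ceil(log2(n)) edges below the root.
log2(4) = 2.0000
ceil(2.0000) = 2
height (edges) = 2

2


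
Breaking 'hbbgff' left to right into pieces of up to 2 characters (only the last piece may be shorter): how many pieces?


'hbbgff' has 6 characters.
Chunking with max size 2:
  Chunk 1: 'hb' (positions 0-1)
  Chunk 2: 'bg' (positions 2-3)
  Chunk 3: 'ff' (positions 4-5)
Total chunks: ceil(6 / 2) = 3

3


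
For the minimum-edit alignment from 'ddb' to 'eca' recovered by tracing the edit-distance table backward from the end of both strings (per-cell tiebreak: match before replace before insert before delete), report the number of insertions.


Edit distance = 3. Backtracking from cell (3, 3) with preference match > replace > insert > delete,
then listing the resulting alignment 'ddb' -> 'eca' left to right:
  Step 1: replace d->e
  Step 2: replace d->c
  Step 3: replace b->a
Total insertions: 0

0


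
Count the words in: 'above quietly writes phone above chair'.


Counting words by splitting on spaces:
  Word 1: 'above'
  Word 2: 'quietly'
  Word 3: 'writes'
  Word 4: 'phone'
  Word 5: 'above'
  Word 6: 'chair'
Total words: 6

6


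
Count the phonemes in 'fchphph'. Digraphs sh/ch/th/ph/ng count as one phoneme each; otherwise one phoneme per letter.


Parsing 'fchphph' greedily, digraphs first:
  'f' -> consonant phoneme (phonemes so far: 1)
  'ch' -> digraph (1 consonant phoneme) (phonemes so far: 2)
  'ph' -> digraph (1 consonant phoneme) (phonemes so far: 3)
  'ph' -> digraph (1 consonant phoneme) (phonemes so far: 4)
Total phonemes: 4

4


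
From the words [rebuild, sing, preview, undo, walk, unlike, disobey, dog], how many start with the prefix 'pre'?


Checking each word for prefix 'pre':
  'rebuild' -> no (count: 0)
  'sing' -> no (count: 0)
  'preview' -> YES, starts with 'pre' (count: 1)
  'undo' -> no (count: 1)
  'walk' -> no (count: 1)
  'unlike' -> no (count: 1)
  'disobey' -> no (count: 1)
  'dog' -> no (count: 1)
Total with prefix 'pre': 1

1


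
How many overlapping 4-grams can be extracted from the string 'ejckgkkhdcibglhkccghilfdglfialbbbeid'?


String 'ejckgkkhdcibglhkccghilfdglfialbbbeid' has length L = 36.
Number of overlapping n-grams = L - n + 1
Substituting: 36 - 4 + 1 = 33

33


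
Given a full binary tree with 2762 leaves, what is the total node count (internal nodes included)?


Leaf nodes (terminals): 2762
Internal nodes = n - 1 = 2762 - 1 = 2761
Total = leaves + internal = 2762 + 2761 = 5523

5523


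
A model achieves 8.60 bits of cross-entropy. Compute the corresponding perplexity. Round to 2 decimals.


Perplexity formula: PP = 2^H
H = 8.60
PP = 2^8.60
Decompose: 2^8.60 = 2^8 * 2^0.60
2^8 = 256, 2^0.60 ~ 1.5157166
PP ~ 256 * 1.5157166 = 388.0234496
Rounded to 2 decimals: 388.02

388.02


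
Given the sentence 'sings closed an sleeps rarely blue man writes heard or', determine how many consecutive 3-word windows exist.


Word trigrams from [10] words:
  Trigram 1: (sings closed an)
  Trigram 2: (closed an sleeps)
  Trigram 3: (an sleeps rarely)
  Trigram 4: (sleeps rarely blue)
  Trigram 5: (rarely blue man)
  Trigram 6: (blue man writes)
  Trigram 7: (man writes heard)
  Trigram 8: (writes heard or)
Total word trigrams: 10 - 2 = 8

8


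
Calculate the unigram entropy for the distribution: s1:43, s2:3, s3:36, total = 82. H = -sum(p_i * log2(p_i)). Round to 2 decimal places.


Computing entropy H = -sum(p_i * log2(p_i)):
  s1: p = 43/82 = 0.5244, -p*log2(p) = 0.4884
  s2: p = 3/82 = 0.0366, -p*log2(p) = 0.1746
  s3: p = 36/82 = 0.4390, -p*log2(p) = 0.5214
H = sum of terms = 1.1844
Rounded to 2 decimals: 1.18

1.18


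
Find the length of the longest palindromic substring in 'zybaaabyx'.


Scanning 'zybaaabyx' for palindromic substrings.
Substring at positions 1-7: 'ybaaaby'.
Check: reverse('ybaaaby') = 'ybaaaby' -> palindrome confirmed.
Neighbouring characters ('z' / 'x') break symmetry, so it cannot extend further.
No longer palindromic substring exists; longest length = 7

7


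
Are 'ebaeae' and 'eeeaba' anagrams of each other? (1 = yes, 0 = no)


Sort characters of 'ebaeae': 'aabeee'
Sort characters of 'eeeaba': 'aabeee'
Sorted forms match -> they ARE anagrams
Result: 1

1


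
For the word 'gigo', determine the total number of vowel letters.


Scanning each character of 'gigo':
  Position 1: 'g' -> consonant (running count: 0)
  Position 2: 'i' -> vowel (running count: 1)
  Position 3: 'g' -> consonant (running count: 1)
  Position 4: 'o' -> vowel (running count: 2)
Total vowels: 2

2


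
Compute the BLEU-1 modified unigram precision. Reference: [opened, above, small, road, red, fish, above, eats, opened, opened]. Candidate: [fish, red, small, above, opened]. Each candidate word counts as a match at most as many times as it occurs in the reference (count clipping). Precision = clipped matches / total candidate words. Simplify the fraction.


Reference word counts: {'above': 2, 'eats': 1, 'fish': 1, 'opened': 3, 'red': 1, 'road': 1, 'small': 1}
Checking each candidate word (with clipping):
  'fish' -> in reference (ref count 1, used 1/1) -> match (matches: 1)
  'red' -> in reference (ref count 1, used 1/1) -> match (matches: 2)
  'small' -> in reference (ref count 1, used 1/1) -> match (matches: 3)
  'above' -> in reference (ref count 2, used 1/2) -> match (matches: 4)
  'opened' -> in reference (ref count 3, used 1/3) -> match (matches: 5)
Clipped matches: 5, Candidate length: 5
Precision = 5/5 = 1

1


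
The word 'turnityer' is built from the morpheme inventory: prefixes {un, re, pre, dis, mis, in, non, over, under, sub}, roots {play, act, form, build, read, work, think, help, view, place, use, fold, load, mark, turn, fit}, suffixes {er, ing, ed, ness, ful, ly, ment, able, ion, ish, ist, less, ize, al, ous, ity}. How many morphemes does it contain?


Segmenting 'turnityer' against the inventory:
  'turn' -> root (morpheme 1)
  'ity' -> suffix (morpheme 2)
  'er' -> suffix (morpheme 3)
Total morphemes: 3

3


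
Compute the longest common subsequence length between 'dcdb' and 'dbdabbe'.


DP table for LCS of 'dcdb' and 'dbdabbe':
       d  b  d  a  b  b  e
    0  0  0  0  0  0  0  0
  d 0  1  1  1  1  1  1  1
  c 0  1  1  1  1  1  1  1
  d 0  1  1  2  2  2  2  2
  b 0  1  2  2  2  3  3  3
LCS: 'ddb'
LCS length = 3

3


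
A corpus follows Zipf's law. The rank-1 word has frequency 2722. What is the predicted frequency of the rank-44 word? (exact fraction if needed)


Zipf's law: freq(rank) = f1 / rank
f1 = 2722, rank = 44
freq = 2722 / 44
GCD(2722, 44) = 2
Simplified: 1361/22

1361/22


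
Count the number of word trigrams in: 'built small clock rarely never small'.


Word trigrams from [6] words:
  Trigram 1: (built small clock)
  Trigram 2: (small clock rarely)
  Trigram 3: (clock rarely never)
  Trigram 4: (rarely never small)
Total word trigrams: 6 - 2 = 4

4


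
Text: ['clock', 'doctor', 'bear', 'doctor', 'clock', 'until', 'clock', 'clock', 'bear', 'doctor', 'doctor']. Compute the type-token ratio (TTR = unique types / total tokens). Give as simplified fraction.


Tokens: 11
Unique types: ('bear', 'clock', 'doctor', 'until') = 4
TTR = 4/11
Already in lowest terms.

4/11


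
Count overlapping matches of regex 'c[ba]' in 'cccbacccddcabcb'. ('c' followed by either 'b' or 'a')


Pattern: c[ba] means 'c' followed by either 'b' or 'a'.
Scanning 'cccbacccddcabcb' position-by-position:
  Pos 0: window 'cc' -> no
  Pos 1: window 'cc' -> no
  Pos 2: window 'cb' -> MATCH
  Pos 3: window 'ba' -> no
  Pos 4: window 'ac' -> no
  Pos 5: window 'cc' -> no
  Pos 6: window 'cc' -> no
  Pos 7: window 'cd' -> no
  Pos 8: window 'dd' -> no
  Pos 9: window 'dc' -> no
  Pos 10: window 'ca' -> MATCH
  Pos 11: window 'ab' -> no
  Pos 12: window 'bc' -> no
  Pos 13: window 'cb' -> MATCH
  Pos 14: window 'b' -> no
Total matches: 3

3


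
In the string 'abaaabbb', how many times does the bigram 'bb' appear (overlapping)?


Scanning 'abaaabbb' for bigram 'bb':
  Position 0: 'ab' -> no
  Position 1: 'ba' -> no
  Position 2: 'aa' -> no
  Position 3: 'aa' -> no
  Position 4: 'ab' -> no
  Position 5: 'bb' -> MATCH
  Position 6: 'bb' -> MATCH
Total matches: 2

2


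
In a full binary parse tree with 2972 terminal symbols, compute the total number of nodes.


Leaf nodes (terminals): 2972
Internal nodes = n - 1 = 2972 - 1 = 2971
Total = leaves + internal = 2972 + 2971 = 5943

5943


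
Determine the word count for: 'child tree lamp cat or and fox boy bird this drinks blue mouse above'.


Counting words by splitting on spaces:
  Word 1: 'child'
  Word 2: 'tree'
  Word 3: 'lamp'
  Word 4: 'cat'
  Word 5: 'or'
  Word 6: 'and'
  Word 7: 'fox'
  Word 8: 'boy'
  Word 9: 'bird'
  Word 10: 'this'
  Word 11: 'drinks'
  Word 12: 'blue'
  Word 13: 'mouse'
  Word 14: 'above'
Total words: 14

14


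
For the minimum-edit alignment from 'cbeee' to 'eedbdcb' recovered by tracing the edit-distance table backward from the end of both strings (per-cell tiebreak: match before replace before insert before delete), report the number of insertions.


Edit distance = 6. Backtracking from cell (5, 7) with preference match > replace > insert > delete,
then listing the resulting alignment 'cbeee' -> 'eedbdcb' left to right:
  Step 1: insert 'e' [insertion #1]
  Step 2: insert 'e' [insertion #2]
  Step 3: replace c->d
  Step 4: keep 'b'
  Step 5: replace e->d
  Step 6: replace e->c
  Step 7: replace e->b
Total insertions: 2

2


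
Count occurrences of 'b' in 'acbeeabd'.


Scanning 'acbeeabd' for 'b':
  Position 2: 'b' -> MATCH (count: 1)
  Position 6: 'b' -> MATCH (count: 2)
Total occurrences of 'b': 2

2


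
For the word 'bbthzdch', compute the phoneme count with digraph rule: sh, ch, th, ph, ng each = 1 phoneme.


Parsing 'bbthzdch' greedily, digraphs first:
  'b' -> consonant phoneme (phonemes so far: 1)
  'b' -> consonant phoneme (phonemes so far: 2)
  'th' -> digraph (1 consonant phoneme) (phonemes so far: 3)
  'z' -> consonant phoneme (phonemes so far: 4)
  'd' -> consonant phoneme (phonemes so far: 5)
  'ch' -> digraph (1 consonant phoneme) (phonemes so far: 6)
Total phonemes: 6

6


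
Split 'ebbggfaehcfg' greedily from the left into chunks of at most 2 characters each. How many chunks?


'ebbggfaehcfg' has 12 characters.
Chunking with max size 2:
  Chunk 1: 'eb' (positions 0-1)
  Chunk 2: 'bg' (positions 2-3)
  Chunk 3: 'gf' (positions 4-5)
  Chunk 4: 'ae' (positions 6-7)
  Chunk 5: 'hc' (positions 8-9)
  Chunk 6: 'fg' (positions 10-11)
Total chunks: ceil(12 / 2) = 6

6


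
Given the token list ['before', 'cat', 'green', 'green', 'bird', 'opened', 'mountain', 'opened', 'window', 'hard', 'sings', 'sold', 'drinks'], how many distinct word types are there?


Listing all tokens and tracking unique types:
  Token 1: 'before' -> NEW (unique so far: 1)
  Token 2: 'cat' -> NEW (unique so far: 2)
  Token 3: 'green' -> NEW (unique so far: 3)
  Token 4: 'green' -> duplicate (unique so far: 3)
  Token 5: 'bird' -> NEW (unique so far: 4)
  Token 6: 'opened' -> NEW (unique so far: 5)
  Token 7: 'mountain' -> NEW (unique so far: 6)
  Token 8: 'opened' -> duplicate (unique so far: 6)
  Token 9: 'window' -> NEW (unique so far: 7)
  Token 10: 'hard' -> NEW (unique so far: 8)
  Token 11: 'sings' -> NEW (unique so far: 9)
  Token 12: 'sold' -> NEW (unique so far: 10)
  Token 13: 'drinks' -> NEW (unique so far: 11)
Unique types: ('before', 'bird', 'cat', 'drinks', 'green', 'hard', 'mountain', 'opened', 'sings', 'sold', 'window')
Vocabulary size: 11

11


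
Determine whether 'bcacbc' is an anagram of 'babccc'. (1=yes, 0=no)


Sort characters of 'bcacbc': 'abbccc'
Sort characters of 'babccc': 'abbccc'
Sorted forms match -> they ARE anagrams
Result: 1

1


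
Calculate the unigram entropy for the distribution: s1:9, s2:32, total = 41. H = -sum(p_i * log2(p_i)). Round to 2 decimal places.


Computing entropy H = -sum(p_i * log2(p_i)):
  s1: p = 9/41 = 0.2195, -p*log2(p) = 0.4802
  s2: p = 32/41 = 0.7805, -p*log2(p) = 0.2791
H = sum of terms = 0.7593
Rounded to 2 decimals: 0.76

0.76


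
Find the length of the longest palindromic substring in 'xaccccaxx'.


Scanning 'xaccccaxx' for palindromic substrings.
Substring at positions 0-7: 'xaccccax'.
Check: reverse('xaccccax') = 'xaccccax' -> palindrome confirmed.
Neighbouring characters ('-' / 'x') break symmetry, so it cannot extend further.
No longer palindromic substring exists; longest length = 8

8


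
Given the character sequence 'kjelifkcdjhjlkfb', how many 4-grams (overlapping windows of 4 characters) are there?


String 'kjelifkcdjhjlkfb' has length L = 16.
Number of overlapping n-grams = L - n + 1
Substituting: 16 - 4 + 1 = 13

13


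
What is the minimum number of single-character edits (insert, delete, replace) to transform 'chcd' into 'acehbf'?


Building DP table for s1='chcd' (len 4) and s2='acehbf' (len 6):
       a  c  e  h  b  f
    0  1  2  3  4  5  6
  c 1  1  1  2  3  4  5
  h 2  2  2  2  2  3  4
  c 3  3  2  3  3  3  4
  d 4  4  3  3  4  4  4
Edit distance = dp[4][6] = 4

4


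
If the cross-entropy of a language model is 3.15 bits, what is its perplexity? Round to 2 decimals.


Perplexity formula: PP = 2^H
H = 3.15
PP = 2^3.15
Decompose: 2^3.15 = 2^3 * 2^0.15
2^3 = 8, 2^0.15 ~ 1.1095695
PP ~ 8 * 1.1095695 = 8.8765560
Rounded to 2 decimals: 8.88

8.88


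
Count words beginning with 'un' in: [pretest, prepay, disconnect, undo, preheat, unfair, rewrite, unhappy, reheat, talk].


Checking each word for prefix 'un':
  'pretest' -> no (count: 0)
  'prepay' -> no (count: 0)
  'disconnect' -> no (count: 0)
  'undo' -> YES, starts with 'un' (count: 1)
  'preheat' -> no (count: 1)
  'unfair' -> YES, starts with 'un' (count: 2)
  'rewrite' -> no (count: 2)
  'unhappy' -> YES, starts with 'un' (count: 3)
  'reheat' -> no (count: 3)
  'talk' -> no (count: 3)
Total with prefix 'un': 3

3


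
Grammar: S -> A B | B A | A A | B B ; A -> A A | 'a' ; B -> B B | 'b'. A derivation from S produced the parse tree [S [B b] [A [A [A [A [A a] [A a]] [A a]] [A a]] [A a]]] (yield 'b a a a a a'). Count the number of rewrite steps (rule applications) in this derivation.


Every bracketed nonterminal node [X ...] in the tree is produced by exactly one rule application.
Reading the tree off as a leftmost derivation:
  Step 1: S  =>  B A   (applied S -> B A)
  Step 2: B A  =>  b A   (applied B -> b)
  Step 3: b A  =>  b A A   (applied A -> A A)
  Step 4: b A A  =>  b A A A   (applied A -> A A)
  Step 5: b A A A  =>  b A A A A   (applied A -> A A)
  Step 6: b A A A A  =>  b A A A A A   (applied A -> A A)
  Step 7: b A A A A A  =>  b a A A A A   (applied A -> a)
  Step 8: b a A A A A  =>  b a a A A A   (applied A -> a)
  Step 9: b a a A A A  =>  b a a a A A   (applied A -> a)
  Step 10: b a a a A A  =>  b a a a a A   (applied A -> a)
  Step 11: b a a a a A  =>  b a a a a a   (applied A -> a)
Final yield: b a a a a a
Total rewrite steps: 11

11


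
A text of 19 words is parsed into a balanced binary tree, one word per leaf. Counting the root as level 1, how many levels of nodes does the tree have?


In a balanced binary tree with n leaves the deepest leaf is ceil(log2(n)) edges below the root,
so counting node levels inclusive of root and leaves gives ceil(log2(n)) + 1 levels.
log2(19) = 4.2479
ceil(4.2479) = 5
levels = 5 + 1 = 6

6


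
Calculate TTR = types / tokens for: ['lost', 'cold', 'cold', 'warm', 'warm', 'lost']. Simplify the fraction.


Tokens: 6
Unique types: ('cold', 'lost', 'warm') = 3
TTR = 3/6
Simplify: divide both by 3 -> 1/2
TTR = 1/2

1/2


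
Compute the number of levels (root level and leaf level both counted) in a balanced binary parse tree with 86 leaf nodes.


In a balanced binary tree with n leaves the deepest leaf is ceil(log2(n)) edges below the root,
so counting node levels inclusive of root and leaves gives ceil(log2(n)) + 1 levels.
log2(86) = 6.4263
ceil(6.4263) = 7
levels = 7 + 1 = 8

8
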